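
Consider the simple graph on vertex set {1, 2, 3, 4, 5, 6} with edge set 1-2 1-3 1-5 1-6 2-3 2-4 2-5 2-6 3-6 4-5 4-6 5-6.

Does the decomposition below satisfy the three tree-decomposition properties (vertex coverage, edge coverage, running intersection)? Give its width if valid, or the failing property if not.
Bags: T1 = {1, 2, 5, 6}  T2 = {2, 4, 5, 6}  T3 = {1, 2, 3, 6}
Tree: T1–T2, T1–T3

Every vertex of G appears in some bag (union = {1, 2, 3, 4, 5, 6}); every edge is covered by a bag; and for each vertex v the set of bags containing v is connected in the bag tree. The decomposition is therefore valid. The largest bag has 4 vertices, so the width is 3.

Yes; width 3.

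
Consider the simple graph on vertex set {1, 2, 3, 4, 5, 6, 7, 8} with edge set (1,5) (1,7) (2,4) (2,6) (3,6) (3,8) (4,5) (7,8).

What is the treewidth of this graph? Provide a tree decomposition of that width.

Treewidth 2.
One optimal decomposition is:
Bags: B1 = {2, 4, 5}  B2 = {2, 5, 6}  B3 = {3, 5, 6}  B4 = {3, 5, 8}  B5 = {5, 7, 8}  B6 = {1, 5, 7}
Tree: B1–B2, B2–B3, B3–B4, B4–B5, B5–B6

The largest bag has 3 vertices, giving width 2; this decomposition certifies tw(G) ≤ 2. The edges 5–4–2–6–3–8–7–1–5 form a cycle, so G is not a tree and its treewidth is at least 2. Therefore the treewidth is 2.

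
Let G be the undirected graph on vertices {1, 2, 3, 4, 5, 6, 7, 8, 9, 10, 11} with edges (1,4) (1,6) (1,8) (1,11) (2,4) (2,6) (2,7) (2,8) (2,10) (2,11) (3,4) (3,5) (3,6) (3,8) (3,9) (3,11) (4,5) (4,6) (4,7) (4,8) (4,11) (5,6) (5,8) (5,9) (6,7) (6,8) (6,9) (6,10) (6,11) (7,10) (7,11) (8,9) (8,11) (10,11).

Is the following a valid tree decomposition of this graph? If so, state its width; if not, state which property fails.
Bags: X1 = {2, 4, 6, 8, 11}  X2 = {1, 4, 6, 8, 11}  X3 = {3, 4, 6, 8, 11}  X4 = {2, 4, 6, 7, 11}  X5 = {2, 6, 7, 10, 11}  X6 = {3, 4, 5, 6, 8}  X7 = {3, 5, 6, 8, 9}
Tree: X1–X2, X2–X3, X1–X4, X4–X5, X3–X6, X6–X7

Checking the three conditions: (i) the bags cover all of {1, 2, 3, 4, 5, 6, 7, 8, 9, 10, 11}; (ii) for each edge, some bag contains both endpoints; (iii) the bags containing any fixed vertex form a subtree. All hold, so the decomposition is valid with width 5 − 1 = 4.

Yes; width 4.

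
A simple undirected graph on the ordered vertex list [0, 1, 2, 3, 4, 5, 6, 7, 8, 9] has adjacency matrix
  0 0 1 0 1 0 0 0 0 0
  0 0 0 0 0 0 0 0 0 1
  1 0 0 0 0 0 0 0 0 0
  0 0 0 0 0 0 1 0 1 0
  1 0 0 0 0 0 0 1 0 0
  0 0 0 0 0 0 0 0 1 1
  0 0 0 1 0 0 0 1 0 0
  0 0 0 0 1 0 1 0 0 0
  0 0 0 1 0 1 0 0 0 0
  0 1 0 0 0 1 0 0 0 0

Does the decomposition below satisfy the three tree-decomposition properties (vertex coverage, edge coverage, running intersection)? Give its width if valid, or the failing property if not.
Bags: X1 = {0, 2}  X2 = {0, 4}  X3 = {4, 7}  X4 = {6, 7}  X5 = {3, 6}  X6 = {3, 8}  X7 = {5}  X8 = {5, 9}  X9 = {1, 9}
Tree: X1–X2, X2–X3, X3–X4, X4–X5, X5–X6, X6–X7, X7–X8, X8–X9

No — edge (8,5) lies in no bag.

A tree decomposition must satisfy three properties: every vertex lies in some bag; for every edge, both endpoints lie together in some bag; and for every vertex, the bags containing it form a connected subtree. Here edge (8,5) lies in no bag, so the decomposition is invalid.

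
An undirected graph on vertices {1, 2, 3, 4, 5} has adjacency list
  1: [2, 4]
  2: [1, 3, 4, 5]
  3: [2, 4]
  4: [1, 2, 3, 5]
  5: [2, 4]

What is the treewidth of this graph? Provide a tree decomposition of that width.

The largest bag has 3 vertices, giving width 2; this decomposition certifies tw(G) ≤ 2. On the other hand G contains the 3-clique {1, 2, 4}. A clique must lie in a single bag of any decomposition, so no decomposition can have width below 2. Hence tw(G) = 2 exactly.

Treewidth 2.
One such decomposition:
Bags: B1 = {2, 4, 5}  B2 = {1, 2, 4}  B3 = {2, 3, 4}
Tree: B1–B2, B1–B3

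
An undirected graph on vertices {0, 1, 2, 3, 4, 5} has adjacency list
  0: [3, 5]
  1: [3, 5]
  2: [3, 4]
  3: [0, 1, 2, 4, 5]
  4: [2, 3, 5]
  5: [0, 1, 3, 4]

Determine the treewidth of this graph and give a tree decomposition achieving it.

Every bag has size at most 3, so the width is 3 − 1 = 2 and tw(G) ≤ 2. For the lower bound, the 3 vertices {2, 3, 4} are pairwise adjacent, and any tree decomposition puts a clique entirely inside one bag — forcing width ≥ 2. Combining the bounds, tw(G) = 2.

Treewidth 2.
One such decomposition:
Bags: B1 = {1, 3, 5}  B2 = {0, 3, 5}  B3 = {3, 4, 5}  B4 = {2, 3, 4}
Tree: B1–B2, B2–B3, B3–B4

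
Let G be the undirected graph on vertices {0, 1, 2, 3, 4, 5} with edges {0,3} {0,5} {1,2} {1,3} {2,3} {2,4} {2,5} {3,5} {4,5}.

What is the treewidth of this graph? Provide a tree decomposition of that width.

Treewidth 2.
One optimal decomposition is:
Bags: B1 = {2, 3, 5}  B2 = {1, 2, 3}  B3 = {2, 4, 5}  B4 = {0, 3, 5}
Tree: B1–B2, B1–B3, B1–B4

The largest bag has 3 vertices, giving width 2; this decomposition certifies tw(G) ≤ 2. Conversely, {0, 3, 5} is a clique of size 3, and the vertices of any clique must share a bag in every tree decomposition; so some bag has ≥ 3 vertices and tw(G) ≥ 2. Combining the bounds, tw(G) = 2.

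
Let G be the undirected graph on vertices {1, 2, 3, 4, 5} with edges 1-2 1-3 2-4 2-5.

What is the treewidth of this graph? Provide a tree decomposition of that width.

Every bag has size at most 2, so the width is 2 − 1 = 1 and tw(G) ≤ 1. Since G has at least one edge (e.g. 2–1), it is not an edgeless graph, so tw(G) ≥ 1. Therefore the treewidth is 1.

Treewidth 1.
One optimal decomposition is:
Bags: B1 = {1, 2}  B2 = {2, 4}  B3 = {2, 5}  B4 = {1, 3}
Tree: B1–B2, B1–B3, B1–B4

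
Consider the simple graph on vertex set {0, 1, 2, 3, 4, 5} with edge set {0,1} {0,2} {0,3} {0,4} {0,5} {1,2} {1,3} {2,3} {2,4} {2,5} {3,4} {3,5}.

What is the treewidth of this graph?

A width-3 tree decomposition is:
Bags: B1 = {0, 2, 3, 4}  B2 = {0, 2, 3, 5}  B3 = {0, 1, 2, 3}
Tree: B1–B2, B2–B3
The largest bag has 4 vertices, giving width 3; this decomposition certifies tw(G) ≤ 3. On the other hand G contains the 4-clique {0, 1, 2, 3}. A clique must lie in a single bag of any decomposition, so no decomposition can have width below 3. Therefore the treewidth is 3.

3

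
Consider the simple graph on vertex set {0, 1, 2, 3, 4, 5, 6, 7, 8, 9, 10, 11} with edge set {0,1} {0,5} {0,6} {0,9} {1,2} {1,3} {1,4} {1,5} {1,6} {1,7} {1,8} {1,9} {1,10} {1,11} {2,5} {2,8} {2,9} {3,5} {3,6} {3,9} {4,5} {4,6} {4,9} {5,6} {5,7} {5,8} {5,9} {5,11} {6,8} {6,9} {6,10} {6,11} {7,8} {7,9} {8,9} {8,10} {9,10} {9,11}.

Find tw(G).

A width-4 tree decomposition is:
Bags: B1 = {1, 5, 6, 8, 9}  B2 = {1, 5, 7, 8, 9}  B3 = {1, 3, 5, 6, 9}  B4 = {1, 2, 5, 8, 9}  B5 = {1, 6, 8, 9, 10}  B6 = {1, 4, 5, 6, 9}  B7 = {0, 1, 5, 6, 9}  B8 = {1, 5, 6, 9, 11}
Tree: B1–B2, B1–B3, B1–B4, B1–B5, B3–B6, B3–B7, B1–B8
Every bag has size at most 5, so the width is 5 − 1 = 4 and tw(G) ≤ 4. Conversely, {1, 6, 8, 9, 10} is a clique of size 5, and the vertices of any clique must share a bag in every tree decomposition; so some bag has ≥ 5 vertices and tw(G) ≥ 4. Combining the bounds, tw(G) = 4.

4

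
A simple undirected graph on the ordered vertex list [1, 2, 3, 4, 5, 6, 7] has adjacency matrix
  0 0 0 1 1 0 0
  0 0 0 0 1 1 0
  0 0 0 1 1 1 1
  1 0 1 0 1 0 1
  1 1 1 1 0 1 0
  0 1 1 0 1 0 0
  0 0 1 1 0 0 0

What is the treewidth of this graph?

2

A width-2 tree decomposition is:
Bags: B1 = {3, 4, 5}  B2 = {3, 5, 6}  B3 = {2, 5, 6}  B4 = {3, 4, 7}  B5 = {1, 4, 5}
Tree: B1–B2, B2–B3, B1–B4, B1–B5
Every bag has size at most 3, so the width is 3 − 1 = 2 and tw(G) ≤ 2. For the lower bound, the 3 vertices {1, 4, 5} are pairwise adjacent, and any tree decomposition puts a clique entirely inside one bag — forcing width ≥ 2. Hence tw(G) = 2 exactly.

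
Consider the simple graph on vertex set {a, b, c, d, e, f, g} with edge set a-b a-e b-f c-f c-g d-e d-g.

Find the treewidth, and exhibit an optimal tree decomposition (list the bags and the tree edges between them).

Each bag holds 3 vertices, so the decomposition has width 2, which upper-bounds the treewidth. Since e–a–b–f–c–g–d–e is a cycle in G, G is not acyclic. Forests are exactly the graphs of treewidth ≤ 1, so tw(G) ≥ 2. The upper and lower bounds meet at 2, so that is the treewidth.

Treewidth 2.
Bags: B1 = {a, b, e}  B2 = {b, e, f}  B3 = {c, e, f}  B4 = {c, e, g}  B5 = {d, e, g}
Tree: B1–B2, B2–B3, B3–B4, B4–B5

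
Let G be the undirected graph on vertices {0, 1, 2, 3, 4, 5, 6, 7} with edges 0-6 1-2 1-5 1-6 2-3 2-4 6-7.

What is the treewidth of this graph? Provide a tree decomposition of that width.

Treewidth 1.
One optimal decomposition is:
Bags: B1 = {1, 2}  B2 = {2, 3}  B3 = {1, 6}  B4 = {1, 5}  B5 = {0, 6}  B6 = {2, 4}  B7 = {6, 7}
Tree: B1–B2, B1–B3, B1–B4, B3–B5, B2–B6, B3–B7

The largest bag has 2 vertices, giving width 1; this decomposition certifies tw(G) ≤ 1. Since G has at least one edge (e.g. 1–2), it is not an edgeless graph, so tw(G) ≥ 1. Combining the bounds, tw(G) = 1.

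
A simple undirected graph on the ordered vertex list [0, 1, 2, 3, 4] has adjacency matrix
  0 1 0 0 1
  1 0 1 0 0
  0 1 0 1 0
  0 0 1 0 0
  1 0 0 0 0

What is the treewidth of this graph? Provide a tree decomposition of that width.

Treewidth 1.
Bags: B1 = {0, 4}  B2 = {0, 1}  B3 = {1, 2}  B4 = {2, 3}
Tree: B1–B2, B2–B3, B3–B4

Every bag has size at most 2, so the width is 2 − 1 = 1 and tw(G) ≤ 1. Since G has at least one edge (e.g. 4–0), it is not an edgeless graph, so tw(G) ≥ 1. Combining the bounds, tw(G) = 1.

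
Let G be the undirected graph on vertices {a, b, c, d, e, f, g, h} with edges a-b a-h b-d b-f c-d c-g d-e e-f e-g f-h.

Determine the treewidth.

2

A width-2 tree decomposition is:
Bags: B1 = {c, e, g}  B2 = {c, d, e}  B3 = {d, e, f}  B4 = {b, d, f}  B5 = {b, f, h}  B6 = {a, b, h}
Tree: B1–B2, B2–B3, B3–B4, B4–B5, B5–B6
Each bag holds 3 vertices, so the decomposition has width 2, which upper-bounds the treewidth. For the lower bound, G contains the cycle g–c–d–e–g, so G is not a forest; only forests have treewidth ≤ 1, hence tw(G) ≥ 2. The upper and lower bounds meet at 2, so that is the treewidth.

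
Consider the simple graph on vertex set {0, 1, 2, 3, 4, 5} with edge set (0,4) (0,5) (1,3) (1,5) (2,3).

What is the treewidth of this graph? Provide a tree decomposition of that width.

Every bag has size at most 2, so the width is 2 − 1 = 1 and tw(G) ≤ 1. Since G has at least one edge (e.g. 2–3), it is not an edgeless graph, so tw(G) ≥ 1. Hence tw(G) = 1 exactly.

Treewidth 1.
One optimal decomposition is:
Bags: B1 = {2, 3}  B2 = {1, 3}  B3 = {1, 5}  B4 = {0, 5}  B5 = {0, 4}
Tree: B1–B2, B2–B3, B3–B4, B4–B5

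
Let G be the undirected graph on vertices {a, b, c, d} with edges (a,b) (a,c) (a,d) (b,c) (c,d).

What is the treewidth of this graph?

2

A width-2 tree decomposition is:
Bags: B1 = {a, b, c}  B2 = {a, c, d}
Tree: B1–B2
Every bag has size at most 3, so the width is 3 − 1 = 2 and tw(G) ≤ 2. For the lower bound, the 3 vertices {a, c, d} are pairwise adjacent, and any tree decomposition puts a clique entirely inside one bag — forcing width ≥ 2. Therefore the treewidth is 2.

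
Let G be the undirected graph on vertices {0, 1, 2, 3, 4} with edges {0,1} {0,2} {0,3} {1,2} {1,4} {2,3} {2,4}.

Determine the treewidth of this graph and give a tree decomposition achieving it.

Every bag has size at most 3, so the width is 3 − 1 = 2 and tw(G) ≤ 2. For the lower bound, the 3 vertices {0, 1, 2} are pairwise adjacent, and any tree decomposition puts a clique entirely inside one bag — forcing width ≥ 2. Therefore the treewidth is 2.

Treewidth 2.
One optimal decomposition is:
Bags: B1 = {0, 1, 2}  B2 = {0, 2, 3}  B3 = {1, 2, 4}
Tree: B1–B2, B1–B3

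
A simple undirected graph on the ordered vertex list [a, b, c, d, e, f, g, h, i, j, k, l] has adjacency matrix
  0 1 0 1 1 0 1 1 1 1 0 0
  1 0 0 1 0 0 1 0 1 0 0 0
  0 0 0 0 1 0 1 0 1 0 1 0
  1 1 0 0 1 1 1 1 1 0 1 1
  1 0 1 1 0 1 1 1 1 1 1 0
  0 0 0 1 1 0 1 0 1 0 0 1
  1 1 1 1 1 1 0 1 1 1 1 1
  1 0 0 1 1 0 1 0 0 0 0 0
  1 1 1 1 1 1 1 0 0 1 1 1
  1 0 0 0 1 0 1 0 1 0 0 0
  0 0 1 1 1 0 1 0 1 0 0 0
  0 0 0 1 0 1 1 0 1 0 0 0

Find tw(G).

4

A width-4 tree decomposition is:
Bags: B1 = {a, d, e, g, i}  B2 = {d, e, f, g, i}  B3 = {d, e, g, i, k}  B4 = {d, f, g, i, l}  B5 = {a, e, g, i, j}  B6 = {c, e, g, i, k}  B7 = {a, d, e, g, h}  B8 = {a, b, d, g, i}
Tree: B1–B2, B2–B3, B2–B4, B1–B5, B3–B6, B1–B7, B1–B8
Each bag holds 5 vertices, so the decomposition has width 4, which upper-bounds the treewidth. On the other hand G contains the 5-clique {a, d, e, g, h}. A clique must lie in a single bag of any decomposition, so no decomposition can have width below 4. Hence tw(G) = 4 exactly.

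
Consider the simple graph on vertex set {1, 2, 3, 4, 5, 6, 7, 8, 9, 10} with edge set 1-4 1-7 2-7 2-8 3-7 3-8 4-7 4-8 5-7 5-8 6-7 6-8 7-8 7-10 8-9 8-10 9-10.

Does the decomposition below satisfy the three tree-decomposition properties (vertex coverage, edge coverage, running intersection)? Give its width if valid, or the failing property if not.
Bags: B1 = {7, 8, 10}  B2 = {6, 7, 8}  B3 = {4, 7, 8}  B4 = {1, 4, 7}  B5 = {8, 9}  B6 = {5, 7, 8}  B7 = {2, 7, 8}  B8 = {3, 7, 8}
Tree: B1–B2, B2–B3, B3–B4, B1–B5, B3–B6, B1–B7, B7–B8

A tree decomposition must satisfy three properties: every vertex lies in some bag; for every edge, both endpoints lie together in some bag; and for every vertex, the bags containing it form a connected subtree. Here edge (10,9) lies in no bag, so the decomposition is invalid.

No — edge (10,9) lies in no bag.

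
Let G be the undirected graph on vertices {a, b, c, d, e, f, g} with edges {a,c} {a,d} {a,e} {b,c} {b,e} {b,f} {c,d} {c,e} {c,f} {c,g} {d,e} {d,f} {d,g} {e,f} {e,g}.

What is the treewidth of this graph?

3

A width-3 tree decomposition is:
Bags: B1 = {c, d, e, g}  B2 = {a, c, d, e}  B3 = {c, d, e, f}  B4 = {b, c, e, f}
Tree: B1–B2, B1–B3, B3–B4
Each bag holds 4 vertices, so the decomposition has width 3, which upper-bounds the treewidth. For the lower bound, the 4 vertices {c, d, e, g} are pairwise adjacent, and any tree decomposition puts a clique entirely inside one bag — forcing width ≥ 3. The upper and lower bounds meet at 3, so that is the treewidth.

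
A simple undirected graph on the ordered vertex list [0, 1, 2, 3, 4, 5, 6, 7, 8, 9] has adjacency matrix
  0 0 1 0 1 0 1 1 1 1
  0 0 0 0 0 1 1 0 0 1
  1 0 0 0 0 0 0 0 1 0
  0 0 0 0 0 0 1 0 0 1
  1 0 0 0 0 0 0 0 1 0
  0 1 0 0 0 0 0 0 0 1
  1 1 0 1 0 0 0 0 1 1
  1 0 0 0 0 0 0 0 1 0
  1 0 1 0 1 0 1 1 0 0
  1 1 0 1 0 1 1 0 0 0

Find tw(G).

2

A width-2 tree decomposition is:
Bags: B1 = {0, 2, 8}  B2 = {0, 6, 8}  B3 = {0, 6, 9}  B4 = {3, 6, 9}  B5 = {0, 4, 8}  B6 = {1, 6, 9}  B7 = {1, 5, 9}  B8 = {0, 7, 8}
Tree: B1–B2, B2–B3, B3–B4, B1–B5, B4–B6, B6–B7, B1–B8
Every bag has size at most 3, so the width is 3 − 1 = 2 and tw(G) ≤ 2. For the lower bound, the 3 vertices {0, 2, 8} are pairwise adjacent, and any tree decomposition puts a clique entirely inside one bag — forcing width ≥ 2. Therefore the treewidth is 2.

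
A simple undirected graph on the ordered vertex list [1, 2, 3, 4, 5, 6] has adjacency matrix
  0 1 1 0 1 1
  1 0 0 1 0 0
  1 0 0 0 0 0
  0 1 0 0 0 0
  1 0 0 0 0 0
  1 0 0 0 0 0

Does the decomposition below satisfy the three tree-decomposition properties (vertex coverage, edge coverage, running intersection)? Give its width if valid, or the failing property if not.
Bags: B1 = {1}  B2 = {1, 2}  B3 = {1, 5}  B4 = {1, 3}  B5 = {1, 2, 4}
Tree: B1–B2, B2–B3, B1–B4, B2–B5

No — vertex 6 appears in no bag.

A tree decomposition must satisfy three properties: every vertex lies in some bag; for every edge, both endpoints lie together in some bag; and for every vertex, the bags containing it form a connected subtree. Here vertex 6 appears in no bag, so the decomposition is invalid.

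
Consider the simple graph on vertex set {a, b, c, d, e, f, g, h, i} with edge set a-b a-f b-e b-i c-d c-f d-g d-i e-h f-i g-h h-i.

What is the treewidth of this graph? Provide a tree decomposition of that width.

Treewidth 3.
One such decomposition:
Bags: B1 = {b, e, g, h}  B2 = {b, g, h, i}  B3 = {b, d, g, i}  B4 = {a, b, d, i}  B5 = {a, d, f, i}  B6 = {a, c, d, f}
Tree: B1–B2, B2–B3, B3–B4, B4–B5, B5–B6

Every bag has size at most 4, so the width is 4 − 1 = 3 and tw(G) ≤ 3. For the lower bound: the 4 vertex sets {e,g,h}, {b}, {i}, {a,c,d,f} are disjoint, each induces a connected subgraph, and every pair is joined by at least one edge of G. Contracting each set to a single vertex therefore yields K_{4} as a minor, and since treewidth is minor-monotone, tw(G) ≥ tw(K_{4}) = 3. Hence tw(G) = 3 exactly.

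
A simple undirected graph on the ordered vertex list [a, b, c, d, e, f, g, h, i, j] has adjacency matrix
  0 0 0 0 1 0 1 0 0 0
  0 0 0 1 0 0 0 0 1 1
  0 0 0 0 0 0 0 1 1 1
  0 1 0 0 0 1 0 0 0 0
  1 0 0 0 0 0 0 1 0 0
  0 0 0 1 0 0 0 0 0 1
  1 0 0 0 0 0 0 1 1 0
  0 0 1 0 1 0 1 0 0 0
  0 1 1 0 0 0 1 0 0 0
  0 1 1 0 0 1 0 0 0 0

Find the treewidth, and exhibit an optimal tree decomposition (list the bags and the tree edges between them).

Treewidth 2.
Bags: B1 = {a, e, h}  B2 = {a, g, h}  B3 = {c, g, h}  B4 = {c, g, i}  B5 = {c, i, j}  B6 = {b, i, j}  B7 = {b, f, j}  B8 = {b, d, f}
Tree: B1–B2, B2–B3, B3–B4, B4–B5, B5–B6, B6–B7, B7–B8

Every bag has size at most 3, so the width is 3 − 1 = 2 and tw(G) ≤ 2. For the lower bound, G contains the cycle e–a–g–h–e, so G is not a forest; only forests have treewidth ≤ 1, hence tw(G) ≥ 2. The upper and lower bounds meet at 2, so that is the treewidth.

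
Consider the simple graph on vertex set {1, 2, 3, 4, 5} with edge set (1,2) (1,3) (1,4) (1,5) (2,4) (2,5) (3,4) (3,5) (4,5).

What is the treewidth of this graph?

3

A width-3 tree decomposition is:
Bags: B1 = {1, 3, 4, 5}  B2 = {1, 2, 4, 5}
Tree: B1–B2
Each bag holds 4 vertices, so the decomposition has width 3, which upper-bounds the treewidth. Conversely, {1, 2, 4, 5} is a clique of size 4, and the vertices of any clique must share a bag in every tree decomposition; so some bag has ≥ 4 vertices and tw(G) ≥ 3. The upper and lower bounds meet at 3, so that is the treewidth.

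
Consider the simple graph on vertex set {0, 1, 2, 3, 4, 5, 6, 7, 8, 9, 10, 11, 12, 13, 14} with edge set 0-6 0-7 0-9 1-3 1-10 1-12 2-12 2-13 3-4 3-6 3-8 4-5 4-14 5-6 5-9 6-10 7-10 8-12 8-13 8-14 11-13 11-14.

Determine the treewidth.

3

A width-3 tree decomposition is:
Bags: B1 = {0, 7, 9, 10}  B2 = {0, 6, 9, 10}  B3 = {5, 6, 9, 10}  B4 = {1, 5, 6, 10}  B5 = {1, 3, 5, 6}  B6 = {1, 3, 4, 5}  B7 = {1, 3, 4, 12}  B8 = {3, 4, 8, 12}  B9 = {4, 8, 12, 14}  B10 = {2, 8, 12, 14}  B11 = {2, 8, 13, 14}  B12 = {2, 11, 13, 14}
Tree: B1–B2, B2–B3, B3–B4, B4–B5, B5–B6, B6–B7, B7–B8, B8–B9, B9–B10, B10–B11, B11–B12
The largest bag has 4 vertices, giving width 3; this decomposition certifies tw(G) ≤ 3. For the lower bound: the 4 vertex sets {0,7,9}, {10}, {6}, {1,3,4,5} are disjoint, each induces a connected subgraph, and every pair is joined by at least one edge of G. Contracting each set to a single vertex therefore yields K_{4} as a minor, and since treewidth is minor-monotone, tw(G) ≥ tw(K_{4}) = 3. The upper and lower bounds meet at 3, so that is the treewidth.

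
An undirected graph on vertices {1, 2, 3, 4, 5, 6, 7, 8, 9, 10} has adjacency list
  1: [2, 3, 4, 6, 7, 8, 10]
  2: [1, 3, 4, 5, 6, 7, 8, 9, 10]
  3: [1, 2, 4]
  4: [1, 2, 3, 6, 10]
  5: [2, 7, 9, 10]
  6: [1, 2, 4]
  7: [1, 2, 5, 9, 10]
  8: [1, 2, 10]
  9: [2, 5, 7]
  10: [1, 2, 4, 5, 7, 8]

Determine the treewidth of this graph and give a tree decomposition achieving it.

Every bag has size at most 4, so the width is 4 − 1 = 3 and tw(G) ≤ 3. On the other hand G contains the 4-clique {1, 2, 8, 10}. A clique must lie in a single bag of any decomposition, so no decomposition can have width below 3. The upper and lower bounds meet at 3, so that is the treewidth.

Treewidth 3.
One such decomposition:
Bags: B1 = {1, 2, 4, 10}  B2 = {1, 2, 7, 10}  B3 = {2, 5, 7, 10}  B4 = {1, 2, 8, 10}  B5 = {1, 2, 4, 6}  B6 = {2, 5, 7, 9}  B7 = {1, 2, 3, 4}
Tree: B1–B2, B2–B3, B2–B4, B1–B5, B3–B6, B1–B7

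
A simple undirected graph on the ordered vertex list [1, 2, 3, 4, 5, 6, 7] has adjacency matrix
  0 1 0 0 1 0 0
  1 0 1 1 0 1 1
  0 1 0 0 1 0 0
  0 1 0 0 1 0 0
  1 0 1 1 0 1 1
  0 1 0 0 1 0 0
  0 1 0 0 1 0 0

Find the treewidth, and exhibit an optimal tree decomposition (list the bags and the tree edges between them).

Every bag has size at most 3, so the width is 3 − 1 = 2 and tw(G) ≤ 2. Since 5–6–2–4–5 is a cycle in G, G is not acyclic. Forests are exactly the graphs of treewidth ≤ 1, so tw(G) ≥ 2. Combining the bounds, tw(G) = 2.

Treewidth 2.
One optimal decomposition is:
Bags: B1 = {2, 5, 6}  B2 = {2, 4, 5}  B3 = {1, 2, 5}  B4 = {2, 5, 7}  B5 = {2, 3, 5}
Tree: B1–B2, B2–B3, B3–B4, B4–B5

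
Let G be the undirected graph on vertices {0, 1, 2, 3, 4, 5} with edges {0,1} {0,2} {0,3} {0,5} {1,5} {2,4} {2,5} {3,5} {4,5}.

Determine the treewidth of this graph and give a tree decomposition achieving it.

Treewidth 2.
One optimal decomposition is:
Bags: B1 = {0, 1, 5}  B2 = {0, 2, 5}  B3 = {0, 3, 5}  B4 = {2, 4, 5}
Tree: B1–B2, B1–B3, B2–B4

Each bag holds 3 vertices, so the decomposition has width 2, which upper-bounds the treewidth. Conversely, {0, 1, 5} is a clique of size 3, and the vertices of any clique must share a bag in every tree decomposition; so some bag has ≥ 3 vertices and tw(G) ≥ 2. Combining the bounds, tw(G) = 2.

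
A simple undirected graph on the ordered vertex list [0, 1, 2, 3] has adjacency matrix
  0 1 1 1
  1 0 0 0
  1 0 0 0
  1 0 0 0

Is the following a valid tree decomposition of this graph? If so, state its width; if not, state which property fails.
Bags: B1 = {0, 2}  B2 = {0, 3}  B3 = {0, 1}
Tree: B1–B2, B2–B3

Checking the three conditions: (i) the bags cover all of {0, 1, 2, 3}; (ii) for each edge, some bag contains both endpoints; (iii) the bags containing any fixed vertex form a subtree. All hold, so the decomposition is valid with width 2 − 1 = 1.

Yes; width 1.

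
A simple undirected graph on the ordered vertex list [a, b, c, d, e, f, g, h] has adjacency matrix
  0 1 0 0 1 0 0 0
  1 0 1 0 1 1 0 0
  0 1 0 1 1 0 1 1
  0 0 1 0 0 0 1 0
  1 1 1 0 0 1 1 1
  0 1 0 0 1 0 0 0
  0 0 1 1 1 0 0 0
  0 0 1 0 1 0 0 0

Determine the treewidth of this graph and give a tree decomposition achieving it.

Every bag has size at most 3, so the width is 3 − 1 = 2 and tw(G) ≤ 2. For the lower bound, the 3 vertices {c, d, g} are pairwise adjacent, and any tree decomposition puts a clique entirely inside one bag — forcing width ≥ 2. Hence tw(G) = 2 exactly.

Treewidth 2.
One optimal decomposition is:
Bags: B1 = {c, e, h}  B2 = {b, c, e}  B3 = {a, b, e}  B4 = {c, e, g}  B5 = {b, e, f}  B6 = {c, d, g}
Tree: B1–B2, B2–B3, B1–B4, B3–B5, B4–B6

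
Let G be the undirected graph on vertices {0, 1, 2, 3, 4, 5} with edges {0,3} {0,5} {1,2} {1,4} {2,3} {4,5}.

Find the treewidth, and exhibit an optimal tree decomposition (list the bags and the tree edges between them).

Each bag holds 3 vertices, so the decomposition has width 2, which upper-bounds the treewidth. For the lower bound, G contains the cycle 4–1–2–3–0–5–4, so G is not a forest; only forests have treewidth ≤ 1, hence tw(G) ≥ 2. Hence tw(G) = 2 exactly.

Treewidth 2.
Bags: B1 = {1, 2, 4}  B2 = {2, 3, 4}  B3 = {0, 3, 4}  B4 = {0, 4, 5}
Tree: B1–B2, B2–B3, B3–B4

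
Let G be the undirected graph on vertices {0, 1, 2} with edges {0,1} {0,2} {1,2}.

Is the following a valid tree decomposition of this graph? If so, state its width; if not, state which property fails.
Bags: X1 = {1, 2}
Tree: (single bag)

A tree decomposition must satisfy three properties: every vertex lies in some bag; for every edge, both endpoints lie together in some bag; and for every vertex, the bags containing it form a connected subtree. Here vertex 0 appears in no bag, so the decomposition is invalid.

No — vertex 0 appears in no bag.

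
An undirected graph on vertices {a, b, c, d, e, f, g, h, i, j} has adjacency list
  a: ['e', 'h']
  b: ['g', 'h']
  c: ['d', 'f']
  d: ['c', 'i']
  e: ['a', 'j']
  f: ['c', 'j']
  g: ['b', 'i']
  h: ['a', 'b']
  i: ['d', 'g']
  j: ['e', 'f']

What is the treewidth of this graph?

A width-2 tree decomposition is:
Bags: B1 = {b, g, h}  B2 = {g, h, i}  B3 = {d, h, i}  B4 = {c, d, h}  B5 = {c, f, h}  B6 = {f, h, j}  B7 = {e, h, j}  B8 = {a, e, h}
Tree: B1–B2, B2–B3, B3–B4, B4–B5, B5–B6, B6–B7, B7–B8
Each bag holds 3 vertices, so the decomposition has width 2, which upper-bounds the treewidth. For the lower bound, G contains the cycle h–b–g–i–d–c–f–j–e–a–h, so G is not a forest; only forests have treewidth ≤ 1, hence tw(G) ≥ 2. Combining the bounds, tw(G) = 2.

2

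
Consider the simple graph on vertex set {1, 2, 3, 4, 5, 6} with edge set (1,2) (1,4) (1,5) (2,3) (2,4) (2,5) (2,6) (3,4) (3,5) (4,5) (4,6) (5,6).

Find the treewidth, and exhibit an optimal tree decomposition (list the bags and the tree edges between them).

Treewidth 3.
Bags: B1 = {2, 3, 4, 5}  B2 = {1, 2, 4, 5}  B3 = {2, 4, 5, 6}
Tree: B1–B2, B2–B3

Each bag holds 4 vertices, so the decomposition has width 3, which upper-bounds the treewidth. For the lower bound, the 4 vertices {1, 2, 4, 5} are pairwise adjacent, and any tree decomposition puts a clique entirely inside one bag — forcing width ≥ 3. Hence tw(G) = 3 exactly.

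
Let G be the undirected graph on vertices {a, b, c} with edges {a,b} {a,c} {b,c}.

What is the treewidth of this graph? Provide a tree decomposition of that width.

With just one bag of size 3, the width is 3 − 1 = 2, so tw(G) ≤ 2. For the lower bound, the 3 vertices {a, b, c} are pairwise adjacent, and any tree decomposition puts a clique entirely inside one bag — forcing width ≥ 2. Therefore the treewidth is 2.

Treewidth 2.
Bags: B1 = {a, b, c}
Tree: (single bag)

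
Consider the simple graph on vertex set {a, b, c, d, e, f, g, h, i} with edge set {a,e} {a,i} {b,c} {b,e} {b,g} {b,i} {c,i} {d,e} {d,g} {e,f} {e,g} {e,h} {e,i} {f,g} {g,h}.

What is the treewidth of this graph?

2

A width-2 tree decomposition is:
Bags: B1 = {b, e, g}  B2 = {b, e, i}  B3 = {a, e, i}  B4 = {e, f, g}  B5 = {d, e, g}  B6 = {e, g, h}  B7 = {b, c, i}
Tree: B1–B2, B2–B3, B1–B4, B4–B5, B1–B6, B2–B7
Every bag has size at most 3, so the width is 3 − 1 = 2 and tw(G) ≤ 2. Conversely, {d, e, g} is a clique of size 3, and the vertices of any clique must share a bag in every tree decomposition; so some bag has ≥ 3 vertices and tw(G) ≥ 2. The upper and lower bounds meet at 2, so that is the treewidth.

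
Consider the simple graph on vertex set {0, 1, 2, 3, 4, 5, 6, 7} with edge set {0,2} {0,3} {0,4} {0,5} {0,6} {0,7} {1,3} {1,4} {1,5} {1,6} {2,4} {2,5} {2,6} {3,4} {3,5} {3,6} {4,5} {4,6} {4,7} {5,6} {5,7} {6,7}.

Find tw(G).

A width-4 tree decomposition is:
Bags: B1 = {1, 3, 4, 5, 6}  B2 = {0, 3, 4, 5, 6}  B3 = {0, 2, 4, 5, 6}  B4 = {0, 4, 5, 6, 7}
Tree: B1–B2, B2–B3, B3–B4
Each bag holds 5 vertices, so the decomposition has width 4, which upper-bounds the treewidth. For the lower bound, the 5 vertices {0, 2, 4, 5, 6} are pairwise adjacent, and any tree decomposition puts a clique entirely inside one bag — forcing width ≥ 4. Combining the bounds, tw(G) = 4.

4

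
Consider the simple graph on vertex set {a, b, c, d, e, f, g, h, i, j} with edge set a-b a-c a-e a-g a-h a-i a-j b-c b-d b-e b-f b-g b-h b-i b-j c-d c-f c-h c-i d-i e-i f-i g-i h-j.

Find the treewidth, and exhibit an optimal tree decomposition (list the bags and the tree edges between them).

Treewidth 3.
Bags: B1 = {a, b, c, h}  B2 = {a, b, h, j}  B3 = {a, b, c, i}  B4 = {b, c, d, i}  B5 = {a, b, g, i}  B6 = {a, b, e, i}  B7 = {b, c, f, i}
Tree: B1–B2, B1–B3, B3–B4, B3–B5, B5–B6, B3–B7

The largest bag has 4 vertices, giving width 3; this decomposition certifies tw(G) ≤ 3. On the other hand G contains the 4-clique {a, b, h, j}. A clique must lie in a single bag of any decomposition, so no decomposition can have width below 3. Combining the bounds, tw(G) = 3.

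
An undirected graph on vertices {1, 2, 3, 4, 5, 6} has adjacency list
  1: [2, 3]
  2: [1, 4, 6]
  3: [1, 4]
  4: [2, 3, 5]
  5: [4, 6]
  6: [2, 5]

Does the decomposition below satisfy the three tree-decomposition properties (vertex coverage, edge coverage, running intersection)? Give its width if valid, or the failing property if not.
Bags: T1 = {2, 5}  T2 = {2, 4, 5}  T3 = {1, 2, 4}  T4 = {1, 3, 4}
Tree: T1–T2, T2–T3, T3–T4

A tree decomposition must satisfy three properties: every vertex lies in some bag; for every edge, both endpoints lie together in some bag; and for every vertex, the bags containing it form a connected subtree. Here vertex 6 appears in no bag, so the decomposition is invalid.

No — vertex 6 appears in no bag.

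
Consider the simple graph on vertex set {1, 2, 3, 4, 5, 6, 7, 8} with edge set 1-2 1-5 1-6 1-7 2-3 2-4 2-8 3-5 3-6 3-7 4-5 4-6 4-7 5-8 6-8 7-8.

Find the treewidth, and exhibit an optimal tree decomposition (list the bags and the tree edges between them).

Treewidth 4.
Bags: B1 = {2, 5, 6, 7, 8}  B2 = {2, 4, 5, 6, 7}  B3 = {1, 2, 5, 6, 7}  B4 = {2, 3, 5, 6, 7}
Tree: B1–B2, B2–B3, B3–B4

Each bag holds 5 vertices, so the decomposition has width 4, which upper-bounds the treewidth. For the lower bound: the 5 vertex sets {2,8}, {4,5}, {1,6}, {7}, {3} are disjoint, each induces a connected subgraph, and every pair is joined by at least one edge of G. Contracting each set to a single vertex therefore yields K_{5} as a minor, and since treewidth is minor-monotone, tw(G) ≥ tw(K_{5}) = 4. Therefore the treewidth is 4.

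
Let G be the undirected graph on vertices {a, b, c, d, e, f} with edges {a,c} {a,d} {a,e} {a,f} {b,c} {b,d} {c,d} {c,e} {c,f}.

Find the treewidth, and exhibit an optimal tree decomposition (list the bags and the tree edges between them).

Every bag has size at most 3, so the width is 3 − 1 = 2 and tw(G) ≤ 2. For the lower bound, the 3 vertices {a, c, d} are pairwise adjacent, and any tree decomposition puts a clique entirely inside one bag — forcing width ≥ 2. The upper and lower bounds meet at 2, so that is the treewidth.

Treewidth 2.
One optimal decomposition is:
Bags: B1 = {a, c, d}  B2 = {b, c, d}  B3 = {a, c, f}  B4 = {a, c, e}
Tree: B1–B2, B1–B3, B3–B4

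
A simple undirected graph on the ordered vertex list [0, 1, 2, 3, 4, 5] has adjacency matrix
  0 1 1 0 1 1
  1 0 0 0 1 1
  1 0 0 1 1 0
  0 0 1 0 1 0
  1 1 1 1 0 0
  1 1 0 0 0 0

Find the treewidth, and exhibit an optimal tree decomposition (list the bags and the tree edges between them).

The largest bag has 3 vertices, giving width 2; this decomposition certifies tw(G) ≤ 2. For the lower bound, the 3 vertices {0, 1, 4} are pairwise adjacent, and any tree decomposition puts a clique entirely inside one bag — forcing width ≥ 2. Combining the bounds, tw(G) = 2.

Treewidth 2.
One such decomposition:
Bags: B1 = {0, 2, 4}  B2 = {2, 3, 4}  B3 = {0, 1, 4}  B4 = {0, 1, 5}
Tree: B1–B2, B1–B3, B3–B4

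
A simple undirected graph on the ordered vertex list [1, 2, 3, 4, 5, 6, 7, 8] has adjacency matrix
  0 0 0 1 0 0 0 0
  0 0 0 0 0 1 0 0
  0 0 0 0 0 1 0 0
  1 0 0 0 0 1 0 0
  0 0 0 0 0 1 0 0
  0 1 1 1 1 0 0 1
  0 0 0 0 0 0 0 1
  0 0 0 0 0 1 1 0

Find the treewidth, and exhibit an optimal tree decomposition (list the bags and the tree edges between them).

Treewidth 1.
One such decomposition:
Bags: B1 = {3, 6}  B2 = {6, 8}  B3 = {4, 6}  B4 = {2, 6}  B5 = {5, 6}  B6 = {7, 8}  B7 = {1, 4}
Tree: B1–B2, B2–B3, B1–B4, B4–B5, B2–B6, B3–B7

The largest bag has 2 vertices, giving width 1; this decomposition certifies tw(G) ≤ 1. Any graph with an edge has treewidth ≥ 1, and G has the edge 3–6. Hence tw(G) = 1 exactly.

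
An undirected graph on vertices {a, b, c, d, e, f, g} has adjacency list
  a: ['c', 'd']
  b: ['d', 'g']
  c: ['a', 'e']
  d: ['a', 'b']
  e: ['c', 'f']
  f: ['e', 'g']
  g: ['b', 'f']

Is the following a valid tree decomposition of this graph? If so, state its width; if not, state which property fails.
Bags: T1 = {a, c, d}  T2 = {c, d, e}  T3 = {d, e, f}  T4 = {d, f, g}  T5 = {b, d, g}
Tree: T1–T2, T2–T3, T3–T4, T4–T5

Yes; width 2.

Every vertex of G appears in some bag (union = {a, b, c, d, e, f, g}); every edge is covered by a bag; and for each vertex v the set of bags containing v is connected in the bag tree. The decomposition is therefore valid. The largest bag has 3 vertices, so the width is 2.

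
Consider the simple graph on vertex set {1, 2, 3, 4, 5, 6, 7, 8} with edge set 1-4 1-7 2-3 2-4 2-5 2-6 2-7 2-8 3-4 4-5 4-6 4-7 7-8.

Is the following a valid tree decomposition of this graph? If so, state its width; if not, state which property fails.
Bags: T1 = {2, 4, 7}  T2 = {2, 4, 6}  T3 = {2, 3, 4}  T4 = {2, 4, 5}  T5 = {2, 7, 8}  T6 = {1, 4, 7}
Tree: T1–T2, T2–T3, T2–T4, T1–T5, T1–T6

Yes; width 2.

Checking the three conditions: (i) the bags cover all of {1, 2, 3, 4, 5, 6, 7, 8}; (ii) for each edge, some bag contains both endpoints; (iii) the bags containing any fixed vertex form a subtree. All hold, so the decomposition is valid with width 3 − 1 = 2.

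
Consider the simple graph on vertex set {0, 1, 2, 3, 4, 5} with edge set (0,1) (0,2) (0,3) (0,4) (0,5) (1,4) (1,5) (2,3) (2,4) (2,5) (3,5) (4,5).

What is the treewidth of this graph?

A width-3 tree decomposition is:
Bags: B1 = {0, 2, 4, 5}  B2 = {0, 2, 3, 5}  B3 = {0, 1, 4, 5}
Tree: B1–B2, B1–B3
Each bag holds 4 vertices, so the decomposition has width 3, which upper-bounds the treewidth. On the other hand G contains the 4-clique {0, 1, 4, 5}. A clique must lie in a single bag of any decomposition, so no decomposition can have width below 3. Hence tw(G) = 3 exactly.

3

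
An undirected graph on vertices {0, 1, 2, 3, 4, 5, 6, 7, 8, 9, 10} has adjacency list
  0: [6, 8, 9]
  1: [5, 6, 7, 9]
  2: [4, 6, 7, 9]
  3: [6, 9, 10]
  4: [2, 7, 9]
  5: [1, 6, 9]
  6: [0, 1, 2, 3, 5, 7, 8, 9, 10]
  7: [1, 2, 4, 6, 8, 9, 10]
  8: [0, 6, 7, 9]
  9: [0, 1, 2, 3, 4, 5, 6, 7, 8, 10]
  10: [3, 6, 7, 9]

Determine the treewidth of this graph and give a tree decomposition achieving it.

Each bag holds 4 vertices, so the decomposition has width 3, which upper-bounds the treewidth. Conversely, {2, 4, 7, 9} is a clique of size 4, and the vertices of any clique must share a bag in every tree decomposition; so some bag has ≥ 4 vertices and tw(G) ≥ 3. The upper and lower bounds meet at 3, so that is the treewidth.

Treewidth 3.
One optimal decomposition is:
Bags: B1 = {2, 6, 7, 9}  B2 = {1, 6, 7, 9}  B3 = {1, 5, 6, 9}  B4 = {6, 7, 8, 9}  B5 = {0, 6, 8, 9}  B6 = {6, 7, 9, 10}  B7 = {2, 4, 7, 9}  B8 = {3, 6, 9, 10}
Tree: B1–B2, B2–B3, B1–B4, B4–B5, B1–B6, B1–B7, B6–B8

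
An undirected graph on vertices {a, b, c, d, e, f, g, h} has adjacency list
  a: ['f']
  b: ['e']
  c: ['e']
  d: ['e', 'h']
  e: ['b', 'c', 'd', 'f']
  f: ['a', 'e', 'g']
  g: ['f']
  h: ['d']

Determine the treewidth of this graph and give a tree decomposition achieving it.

Treewidth 1.
Bags: B1 = {b, e}  B2 = {c, e}  B3 = {d, e}  B4 = {e, f}  B5 = {f, g}  B6 = {d, h}  B7 = {a, f}
Tree: B1–B2, B1–B3, B1–B4, B4–B5, B3–B6, B5–B7

Each bag holds 2 vertices, so the decomposition has width 1, which upper-bounds the treewidth. Any graph with an edge has treewidth ≥ 1, and G has the edge e–b. Therefore the treewidth is 1.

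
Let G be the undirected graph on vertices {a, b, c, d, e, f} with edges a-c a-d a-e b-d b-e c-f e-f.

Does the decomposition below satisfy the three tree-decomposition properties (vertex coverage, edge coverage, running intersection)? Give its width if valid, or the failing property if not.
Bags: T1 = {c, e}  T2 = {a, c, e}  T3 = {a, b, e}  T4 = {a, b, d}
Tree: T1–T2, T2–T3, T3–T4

No — vertex f appears in no bag.

A tree decomposition must satisfy three properties: every vertex lies in some bag; for every edge, both endpoints lie together in some bag; and for every vertex, the bags containing it form a connected subtree. Here vertex f appears in no bag, so the decomposition is invalid.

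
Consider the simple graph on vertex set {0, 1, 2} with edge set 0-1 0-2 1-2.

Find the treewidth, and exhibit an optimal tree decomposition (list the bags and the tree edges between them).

Treewidth 2.
Bags: B1 = {0, 1, 2}
Tree: (single bag)

A single bag containing all 3 vertices is trivially a valid decomposition of width 2. On the other hand G contains the 3-clique {0, 1, 2}. A clique must lie in a single bag of any decomposition, so no decomposition can have width below 2. Hence tw(G) = 2 exactly.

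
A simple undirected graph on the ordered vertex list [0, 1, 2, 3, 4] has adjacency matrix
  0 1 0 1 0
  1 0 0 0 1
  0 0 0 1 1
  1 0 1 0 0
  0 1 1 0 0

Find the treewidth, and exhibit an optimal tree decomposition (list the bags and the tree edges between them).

Treewidth 2.
One such decomposition:
Bags: B1 = {2, 3, 4}  B2 = {1, 3, 4}  B3 = {0, 1, 3}
Tree: B1–B2, B2–B3

The largest bag has 3 vertices, giving width 2; this decomposition certifies tw(G) ≤ 2. The edges 3–2–4–1–0–3 form a cycle, so G is not a tree and its treewidth is at least 2. Combining the bounds, tw(G) = 2.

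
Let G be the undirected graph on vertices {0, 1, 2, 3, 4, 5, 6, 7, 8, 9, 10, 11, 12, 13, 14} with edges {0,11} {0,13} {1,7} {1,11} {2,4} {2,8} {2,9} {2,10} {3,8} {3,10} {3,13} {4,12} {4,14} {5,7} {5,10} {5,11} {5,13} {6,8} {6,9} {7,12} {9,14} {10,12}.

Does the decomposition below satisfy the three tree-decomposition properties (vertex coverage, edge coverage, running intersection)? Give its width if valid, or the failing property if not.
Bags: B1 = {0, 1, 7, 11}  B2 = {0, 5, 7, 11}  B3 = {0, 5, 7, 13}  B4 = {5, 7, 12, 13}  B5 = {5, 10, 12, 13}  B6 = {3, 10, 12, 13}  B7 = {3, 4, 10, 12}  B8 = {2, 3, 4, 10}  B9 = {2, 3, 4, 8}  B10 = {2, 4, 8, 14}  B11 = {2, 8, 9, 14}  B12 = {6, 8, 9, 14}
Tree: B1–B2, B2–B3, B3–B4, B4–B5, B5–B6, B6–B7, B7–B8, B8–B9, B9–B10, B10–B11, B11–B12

Vertex coverage: the bags together contain {0, 1, 2, 3, 4, 5, 6, 7, 8, 9, 10, 11, 12, 13, 14}, the full vertex set. Edge coverage: each edge of G has both endpoints in at least one bag. Running intersection: for every vertex, the bags containing it form a connected subtree. All three properties hold, so this is a valid tree decomposition of width max|bag| − 1 = 3, and hence tw(G) ≤ 3.

Yes; width 3.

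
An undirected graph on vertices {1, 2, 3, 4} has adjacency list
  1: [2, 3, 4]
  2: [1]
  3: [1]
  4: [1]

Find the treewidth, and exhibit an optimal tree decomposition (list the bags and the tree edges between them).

Treewidth 1.
One optimal decomposition is:
Bags: B1 = {1, 4}  B2 = {1, 3}  B3 = {1, 2}
Tree: B1–B2, B1–B3

Every bag has size at most 2, so the width is 2 − 1 = 1 and tw(G) ≤ 1. Any graph with an edge has treewidth ≥ 1, and G has the edge 4–1. Hence tw(G) = 1 exactly.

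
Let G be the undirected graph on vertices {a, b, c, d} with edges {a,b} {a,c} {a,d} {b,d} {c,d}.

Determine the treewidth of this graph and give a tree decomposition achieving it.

Treewidth 2.
One optimal decomposition is:
Bags: B1 = {a, b, d}  B2 = {a, c, d}
Tree: B1–B2

Each bag holds 3 vertices, so the decomposition has width 2, which upper-bounds the treewidth. On the other hand G contains the 3-clique {a, c, d}. A clique must lie in a single bag of any decomposition, so no decomposition can have width below 2. Combining the bounds, tw(G) = 2.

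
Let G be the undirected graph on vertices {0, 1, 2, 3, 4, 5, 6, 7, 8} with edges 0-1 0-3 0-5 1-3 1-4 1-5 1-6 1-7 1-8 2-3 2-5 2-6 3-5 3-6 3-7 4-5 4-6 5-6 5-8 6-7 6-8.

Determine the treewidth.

3

A width-3 tree decomposition is:
Bags: B1 = {1, 5, 6, 8}  B2 = {1, 3, 5, 6}  B3 = {2, 3, 5, 6}  B4 = {0, 1, 3, 5}  B5 = {1, 4, 5, 6}  B6 = {1, 3, 6, 7}
Tree: B1–B2, B2–B3, B2–B4, B2–B5, B2–B6
Each bag holds 4 vertices, so the decomposition has width 3, which upper-bounds the treewidth. Conversely, {0, 1, 3, 5} is a clique of size 4, and the vertices of any clique must share a bag in every tree decomposition; so some bag has ≥ 4 vertices and tw(G) ≥ 3. Therefore the treewidth is 3.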